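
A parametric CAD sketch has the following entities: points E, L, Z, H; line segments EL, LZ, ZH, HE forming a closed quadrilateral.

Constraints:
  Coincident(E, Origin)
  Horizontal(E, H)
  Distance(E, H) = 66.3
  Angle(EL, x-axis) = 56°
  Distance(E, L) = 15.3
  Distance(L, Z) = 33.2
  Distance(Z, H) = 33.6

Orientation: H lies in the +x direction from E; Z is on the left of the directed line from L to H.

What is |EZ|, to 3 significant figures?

45.9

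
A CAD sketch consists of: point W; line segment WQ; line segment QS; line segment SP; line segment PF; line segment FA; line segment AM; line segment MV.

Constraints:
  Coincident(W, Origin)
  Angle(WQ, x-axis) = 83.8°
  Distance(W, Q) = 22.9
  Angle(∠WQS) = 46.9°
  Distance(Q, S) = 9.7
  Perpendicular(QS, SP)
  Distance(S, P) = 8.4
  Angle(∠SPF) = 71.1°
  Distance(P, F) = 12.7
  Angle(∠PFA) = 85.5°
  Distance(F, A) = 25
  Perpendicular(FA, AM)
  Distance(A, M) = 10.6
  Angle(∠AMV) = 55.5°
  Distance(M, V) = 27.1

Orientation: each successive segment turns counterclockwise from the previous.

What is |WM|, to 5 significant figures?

31.215

∠PFA = 85.5° gives FA at 150.30° from the x-axis; with |FA| = 25.0, A = (-14.818, 33.115). FA is perpendicular to AM, so AM runs at -119.70°; with |AM| = 10.6, M = (-20.069, 23.908). Then |WM| = |M − W| = 31.215.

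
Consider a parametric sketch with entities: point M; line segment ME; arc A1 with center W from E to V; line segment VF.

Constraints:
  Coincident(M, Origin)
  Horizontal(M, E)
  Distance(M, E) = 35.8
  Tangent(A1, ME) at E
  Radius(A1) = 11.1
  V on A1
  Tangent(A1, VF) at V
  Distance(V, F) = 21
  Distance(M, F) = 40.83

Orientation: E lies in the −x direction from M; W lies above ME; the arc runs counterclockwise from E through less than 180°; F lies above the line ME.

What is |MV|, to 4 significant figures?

27.15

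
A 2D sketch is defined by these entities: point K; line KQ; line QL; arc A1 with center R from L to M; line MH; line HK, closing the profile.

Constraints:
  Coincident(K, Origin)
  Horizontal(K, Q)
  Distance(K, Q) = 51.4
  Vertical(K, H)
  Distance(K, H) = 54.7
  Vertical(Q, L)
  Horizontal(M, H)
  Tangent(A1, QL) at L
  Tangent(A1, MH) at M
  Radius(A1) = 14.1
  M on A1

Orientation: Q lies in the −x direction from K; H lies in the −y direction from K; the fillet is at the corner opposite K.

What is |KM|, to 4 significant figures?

66.21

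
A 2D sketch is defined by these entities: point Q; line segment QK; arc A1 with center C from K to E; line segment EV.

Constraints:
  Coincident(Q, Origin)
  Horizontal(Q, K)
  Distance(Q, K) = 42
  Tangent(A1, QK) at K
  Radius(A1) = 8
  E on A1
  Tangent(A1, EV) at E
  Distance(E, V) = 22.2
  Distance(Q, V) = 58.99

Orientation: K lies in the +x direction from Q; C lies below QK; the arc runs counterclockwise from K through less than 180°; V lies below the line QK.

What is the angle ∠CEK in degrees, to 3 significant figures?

24.1°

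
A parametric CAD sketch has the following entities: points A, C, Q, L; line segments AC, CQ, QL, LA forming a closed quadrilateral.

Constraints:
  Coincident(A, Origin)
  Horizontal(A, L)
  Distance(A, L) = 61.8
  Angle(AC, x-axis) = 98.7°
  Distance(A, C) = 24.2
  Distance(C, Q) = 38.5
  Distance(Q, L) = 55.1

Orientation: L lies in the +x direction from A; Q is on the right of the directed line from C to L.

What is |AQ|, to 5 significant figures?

15.118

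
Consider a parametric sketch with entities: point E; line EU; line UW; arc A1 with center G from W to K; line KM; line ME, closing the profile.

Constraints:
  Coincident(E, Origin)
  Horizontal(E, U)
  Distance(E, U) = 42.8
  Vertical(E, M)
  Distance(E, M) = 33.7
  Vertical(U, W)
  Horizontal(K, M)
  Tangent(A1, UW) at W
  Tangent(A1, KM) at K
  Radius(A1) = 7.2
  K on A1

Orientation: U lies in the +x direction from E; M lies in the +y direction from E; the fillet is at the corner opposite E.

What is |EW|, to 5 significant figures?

50.340

E is at the origin; E and U share the same y with |EU| = 42.8 and U on the +x side, so U = (42.800, 0.0000). E and M share the same x with |EM| = 33.7 and M on the +y side, so M = (0.0000, 33.700). The virtual corner opposite E is at (42.800, 33.700). Since A1 is tangent to UW there, GW ⟂ UW and since A1 is tangent to KM there, GK ⟂ KM, with radius 7.2, so the center G sits 7.2 in from both sides at G = (35.600, 26.500). That places the tangent points at W = (42.800, 26.500) on UW and K = (35.600, 33.700) on KM. Then |EW| = |W − E| = 50.340.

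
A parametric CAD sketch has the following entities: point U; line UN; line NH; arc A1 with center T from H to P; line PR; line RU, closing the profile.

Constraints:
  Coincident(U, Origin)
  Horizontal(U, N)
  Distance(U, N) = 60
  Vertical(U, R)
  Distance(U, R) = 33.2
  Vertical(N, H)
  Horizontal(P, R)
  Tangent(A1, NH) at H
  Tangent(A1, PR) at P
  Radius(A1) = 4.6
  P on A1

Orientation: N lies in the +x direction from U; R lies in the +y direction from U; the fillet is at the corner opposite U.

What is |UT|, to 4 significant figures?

62.35

U is at the origin; U and N share the same y with |UN| = 60.0 and N on the +x side, so N = (60.00, 0.000). U and R share the same x with |UR| = 33.2 and R on the +y side, so R = (0.000, 33.20). The virtual corner opposite U is at (60.00, 33.20). A1 meets NH tangentially, so TH is at right angles to NH and tangency of A1 to PR means the radius TP is perpendicular to PR, with radius 4.6, so the center T sits 4.6 in from both sides at T = (55.40, 28.60). Then |UT| = |T − U| = 62.35.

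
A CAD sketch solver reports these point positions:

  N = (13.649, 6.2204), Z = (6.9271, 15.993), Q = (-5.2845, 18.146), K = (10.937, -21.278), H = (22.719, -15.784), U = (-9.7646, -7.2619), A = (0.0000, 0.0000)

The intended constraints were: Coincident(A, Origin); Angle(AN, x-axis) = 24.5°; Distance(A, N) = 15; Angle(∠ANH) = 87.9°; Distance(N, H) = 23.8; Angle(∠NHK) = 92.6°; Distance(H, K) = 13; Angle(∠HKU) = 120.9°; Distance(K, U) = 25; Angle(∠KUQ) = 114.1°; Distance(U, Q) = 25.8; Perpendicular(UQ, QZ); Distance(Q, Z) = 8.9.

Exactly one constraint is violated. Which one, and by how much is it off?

Distance(Q, Z) = 8.9 — off by 3.50.

A = (0.00, 0.00) ✓; AN at 24.50° ✓; |AN| = 15.00 ✓; ∠ANH = 87.90° ✓; |NH| = 23.80 ✓; ∠NHK = 92.60° ✓; |HK| = 13.00 ✓; ∠HKU = 120.9° ✓; |KU| = 25.00 ✓; ∠KUQ = 114.1° ✓; |UQ| = 25.80 ✓; ∠(UQ, QZ) = 90.00° ✓; |QZ| = 12.40 ✗.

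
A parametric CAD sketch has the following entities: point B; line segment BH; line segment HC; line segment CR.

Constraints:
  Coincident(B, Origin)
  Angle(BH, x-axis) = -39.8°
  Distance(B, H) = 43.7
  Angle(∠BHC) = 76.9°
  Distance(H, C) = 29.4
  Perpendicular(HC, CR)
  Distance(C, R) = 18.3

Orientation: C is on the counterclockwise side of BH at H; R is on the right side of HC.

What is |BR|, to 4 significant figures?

63.91

B is at the origin; BH runs at -39.8° with length 43.7, so H = 43.7·(cos -39.8°, sin -39.8°) = (33.57, -27.97). ∠BHC = 76.9°, so HC runs at -39.8° + (180° − 76.9°) = 63.30° from the x-axis; with |HC| = 29.4, C = H + 29.4·(cos 63.30°, sin 63.30°) = (46.78, -1.708). HC ⟂ CR; with |CR| = 18.3 on the right of HC, R = C + 18.3·(0.8934, -0.4493) = (63.13, -9.930). Then |BR| = |R − B| = 63.91.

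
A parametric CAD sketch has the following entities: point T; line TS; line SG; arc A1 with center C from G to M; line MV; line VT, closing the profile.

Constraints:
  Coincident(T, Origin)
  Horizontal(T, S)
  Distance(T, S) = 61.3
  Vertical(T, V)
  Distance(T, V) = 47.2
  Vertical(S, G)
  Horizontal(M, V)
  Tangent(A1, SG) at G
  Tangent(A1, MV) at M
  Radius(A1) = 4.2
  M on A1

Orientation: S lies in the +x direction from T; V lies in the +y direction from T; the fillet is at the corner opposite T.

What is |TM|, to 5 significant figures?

74.083

T is at the origin; T and S share the same y with |TS| = 61.3 and S on the +x side, so S = (61.300, 0.0000). TV is vertical with |TV| = 47.2 and V on the +y side, so V = (0.0000, 47.200). The virtual corner opposite T is at (61.300, 47.200). The tangent condition forces CG to be normal to SG and the tangent condition forces CM to be normal to MV, with radius 4.2, so the center C sits 4.2 in from both sides at C = (57.100, 43.000). That places the tangent points at G = (61.300, 43.000) on SG and M = (57.100, 47.200) on MV. Then |TM| = |M − T| = 74.083.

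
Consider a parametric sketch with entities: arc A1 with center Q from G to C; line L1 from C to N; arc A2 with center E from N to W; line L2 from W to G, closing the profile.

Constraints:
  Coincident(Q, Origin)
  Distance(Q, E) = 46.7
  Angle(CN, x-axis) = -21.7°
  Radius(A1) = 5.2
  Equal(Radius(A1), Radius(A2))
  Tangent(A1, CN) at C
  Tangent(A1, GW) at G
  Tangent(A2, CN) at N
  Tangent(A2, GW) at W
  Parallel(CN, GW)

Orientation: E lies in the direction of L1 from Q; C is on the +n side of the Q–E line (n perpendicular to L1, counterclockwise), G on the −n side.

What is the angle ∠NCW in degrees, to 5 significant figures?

12.555°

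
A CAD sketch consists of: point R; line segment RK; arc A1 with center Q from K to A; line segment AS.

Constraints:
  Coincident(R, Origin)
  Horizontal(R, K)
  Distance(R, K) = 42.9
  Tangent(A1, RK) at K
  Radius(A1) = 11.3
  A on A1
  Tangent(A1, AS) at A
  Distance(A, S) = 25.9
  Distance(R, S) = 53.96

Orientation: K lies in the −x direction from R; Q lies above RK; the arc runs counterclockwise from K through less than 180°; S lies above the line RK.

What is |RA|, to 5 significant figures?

34.664

Checks: ∠(QK, KR) = 90.00° ✓; |QK| = 11.30 ✓; |QA| = 11.30 ✓; ∠(QA, AS) = 90.00° ✓; |AS| = 25.90 ✓; |RS| = 53.96 ✓.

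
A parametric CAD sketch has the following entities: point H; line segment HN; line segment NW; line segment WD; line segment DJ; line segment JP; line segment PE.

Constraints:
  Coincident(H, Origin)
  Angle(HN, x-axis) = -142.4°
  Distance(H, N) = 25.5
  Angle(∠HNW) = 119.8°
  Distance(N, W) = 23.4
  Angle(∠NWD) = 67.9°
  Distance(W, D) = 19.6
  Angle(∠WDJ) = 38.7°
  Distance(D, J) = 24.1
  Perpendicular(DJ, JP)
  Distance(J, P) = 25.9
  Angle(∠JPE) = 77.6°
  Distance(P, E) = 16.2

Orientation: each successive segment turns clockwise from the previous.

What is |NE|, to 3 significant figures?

35.4

DJ ⟂ JP, so JP runs at 174°; with |JP| = 25.9, P = (-56.3, -13.9). ∠JPE = 77.6° gives PE at 71.6° from the x-axis; with |PE| = 16.2, E = (-51.2, 1.48). Then |NE| = |E − N| = 35.4.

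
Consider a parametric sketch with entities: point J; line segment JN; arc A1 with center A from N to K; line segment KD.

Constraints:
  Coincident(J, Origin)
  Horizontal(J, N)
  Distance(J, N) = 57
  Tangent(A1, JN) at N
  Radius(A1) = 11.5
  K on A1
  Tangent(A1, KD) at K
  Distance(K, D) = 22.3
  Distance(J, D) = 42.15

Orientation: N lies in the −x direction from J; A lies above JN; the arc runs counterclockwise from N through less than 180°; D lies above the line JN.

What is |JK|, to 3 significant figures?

47.7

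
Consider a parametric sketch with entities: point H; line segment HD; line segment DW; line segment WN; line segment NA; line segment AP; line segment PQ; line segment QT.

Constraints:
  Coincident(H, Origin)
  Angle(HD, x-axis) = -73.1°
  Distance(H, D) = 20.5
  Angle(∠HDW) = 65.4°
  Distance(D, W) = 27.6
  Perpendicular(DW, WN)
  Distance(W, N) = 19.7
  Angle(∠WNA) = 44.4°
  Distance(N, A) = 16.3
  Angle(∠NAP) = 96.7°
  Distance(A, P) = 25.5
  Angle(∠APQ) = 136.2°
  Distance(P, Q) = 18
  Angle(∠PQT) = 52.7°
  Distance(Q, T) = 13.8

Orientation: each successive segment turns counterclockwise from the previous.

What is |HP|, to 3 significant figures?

38.6

∠WNA = 44.4° gives NA at -92.9° from the x-axis; with |NA| = 16.3, A = (12.8, -2.85). ∠NAP = 96.7° gives AP at -9.60° from the x-axis; with |AP| = 25.5, P = (37.9, -7.10). Then |HP| = |P − H| = 38.6.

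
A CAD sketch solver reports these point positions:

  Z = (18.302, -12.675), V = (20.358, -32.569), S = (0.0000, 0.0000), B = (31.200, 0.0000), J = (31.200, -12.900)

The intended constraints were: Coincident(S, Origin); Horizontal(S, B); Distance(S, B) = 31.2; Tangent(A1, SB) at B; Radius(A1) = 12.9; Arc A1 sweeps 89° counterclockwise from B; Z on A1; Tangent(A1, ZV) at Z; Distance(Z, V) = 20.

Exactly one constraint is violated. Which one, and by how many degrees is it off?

Tangent(A1, ZV) at Z — off by 6.90°.

S = (0.00, 0.00) ✓; S.y = 0.00, B.y = 0.00 ✓; |SB| = 31.20 ✓; ∠(JB, BS) = 90.00° ✓; |JB| = 12.90 ✓; bearing(J→Z) − bearing(J→B) = 89.00° ✓; |JZ| = 12.90 ✓; ∠(JZ, ZV) = 83.10° ✗; |ZV| = 20.00 ✓.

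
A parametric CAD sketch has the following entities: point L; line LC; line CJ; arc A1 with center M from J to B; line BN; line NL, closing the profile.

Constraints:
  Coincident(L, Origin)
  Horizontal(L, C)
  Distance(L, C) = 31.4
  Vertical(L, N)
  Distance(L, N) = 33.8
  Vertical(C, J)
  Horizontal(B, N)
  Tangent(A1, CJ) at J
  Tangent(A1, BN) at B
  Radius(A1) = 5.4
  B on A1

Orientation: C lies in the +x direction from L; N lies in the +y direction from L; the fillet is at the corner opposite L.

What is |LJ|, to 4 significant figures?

42.34

L is at the origin; LC is horizontal with |LC| = 31.4 and C on the +x side, so C = (31.40, 0.000). L and N share the same x with |LN| = 33.8 and N on the +y side, so N = (0.000, 33.80). The virtual corner opposite L is at (31.40, 33.80). Since A1 is tangent to CJ there, MJ ⟂ CJ and tangency of A1 to BN means the radius MB is perpendicular to BN, with radius 5.4, so the center M sits 5.4 in from both sides at M = (26.00, 28.40). That places the tangent points at J = (31.40, 28.40) on CJ and B = (26.00, 33.80) on BN. Then |LJ| = |J − L| = 42.34.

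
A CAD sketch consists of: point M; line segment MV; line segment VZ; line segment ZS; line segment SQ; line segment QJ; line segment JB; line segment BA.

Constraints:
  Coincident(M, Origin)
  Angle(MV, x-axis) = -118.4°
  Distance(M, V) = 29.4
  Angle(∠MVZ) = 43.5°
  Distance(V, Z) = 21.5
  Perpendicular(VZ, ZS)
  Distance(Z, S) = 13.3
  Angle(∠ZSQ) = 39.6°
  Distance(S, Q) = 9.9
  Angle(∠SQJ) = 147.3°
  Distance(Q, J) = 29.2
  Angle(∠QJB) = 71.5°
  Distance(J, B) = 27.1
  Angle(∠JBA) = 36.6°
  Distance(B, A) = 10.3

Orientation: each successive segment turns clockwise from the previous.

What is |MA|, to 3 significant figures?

34.6

M is at the origin; MV runs at -118.4° with length 29.4, so V = (-14.0, -25.9). ∠MVZ = 43.5° gives VZ at 105° from the x-axis; with |VZ| = 21.5, Z = (-19.6, -5.10). VZ ⟂ ZS, so ZS runs at 15.1°; with |ZS| = 13.3, S = (-6.74, -1.64). ∠ZSQ = 39.6° gives SQ at -125° from the x-axis; with |SQ| = 9.9, Q = (-12.5, -9.72). ∠SQJ = 147.3° gives QJ at -158° from the x-axis; with |QJ| = 29.2, J = (-39.5, -20.7). ∠QJB = 71.5° gives JB at 93.5° from the x-axis; with |JB| = 27.1, B = (-41.2, 6.39). ∠JBA = 36.6° gives BA at -49.9° from the x-axis; with |BA| = 10.3, A = (-34.6, -1.49). Then |MA| = |A − M| = 34.6.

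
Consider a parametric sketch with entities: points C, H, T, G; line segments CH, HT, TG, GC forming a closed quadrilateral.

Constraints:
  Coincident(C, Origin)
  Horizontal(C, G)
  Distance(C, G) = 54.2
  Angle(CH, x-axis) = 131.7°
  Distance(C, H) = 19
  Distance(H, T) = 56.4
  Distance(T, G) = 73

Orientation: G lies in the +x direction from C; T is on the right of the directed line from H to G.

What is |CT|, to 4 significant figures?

42.16

C is at the origin; C and G share the same y with |CG| = 54.2 and G in +x, so G = (54.2, 0). CH runs at 131.7° with |CH| = 19.0, so H = (-12.64, 14.19). T is determined by |HT| = 56.4 and |TG| = 73.0 together: it lies at the intersection of circle(H, 56.4) and circle(G, 73.0). With |HG| = 68.33, the foot of the radical line on HG is 18.45 from H and the perpendicular offset is √(56.4² − 18.45²) = 53.30. Taking the right-of-HG solution: T = (-5.661, -41.78).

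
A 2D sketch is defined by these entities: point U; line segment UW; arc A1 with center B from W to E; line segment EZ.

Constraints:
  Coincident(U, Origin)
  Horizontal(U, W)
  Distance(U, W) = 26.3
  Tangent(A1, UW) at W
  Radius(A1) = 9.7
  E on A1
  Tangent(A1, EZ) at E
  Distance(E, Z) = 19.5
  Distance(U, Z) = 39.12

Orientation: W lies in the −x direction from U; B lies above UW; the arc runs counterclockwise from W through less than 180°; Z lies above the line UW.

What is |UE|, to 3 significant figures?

21.4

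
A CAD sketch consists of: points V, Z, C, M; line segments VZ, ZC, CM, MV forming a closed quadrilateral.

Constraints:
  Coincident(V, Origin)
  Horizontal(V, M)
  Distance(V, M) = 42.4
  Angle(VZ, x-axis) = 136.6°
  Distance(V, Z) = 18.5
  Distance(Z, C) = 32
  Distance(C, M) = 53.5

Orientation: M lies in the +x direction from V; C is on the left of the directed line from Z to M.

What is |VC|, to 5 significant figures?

38.975

Checks: V = (0.00, 0.00) ✓; |ZC| = 32.00 ✓; |CM| = 53.50 ✓.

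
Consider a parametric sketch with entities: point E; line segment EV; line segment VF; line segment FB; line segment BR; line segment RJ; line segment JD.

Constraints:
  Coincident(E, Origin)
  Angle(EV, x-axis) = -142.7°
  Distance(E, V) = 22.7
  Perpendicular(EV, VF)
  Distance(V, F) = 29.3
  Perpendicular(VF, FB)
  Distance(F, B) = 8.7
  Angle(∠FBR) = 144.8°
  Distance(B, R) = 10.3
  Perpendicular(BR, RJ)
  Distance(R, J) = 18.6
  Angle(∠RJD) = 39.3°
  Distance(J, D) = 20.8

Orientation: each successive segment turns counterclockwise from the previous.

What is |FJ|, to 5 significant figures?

22.082

∠FBR = 144.8° gives BR at 72.500° from the x-axis; with |BR| = 10.3, R = (9.7161, -21.968). The perpendicularity gives RJ at right angles to BR, so RJ runs at 162.50°; with |RJ| = 18.6, J = (-8.0230, -16.375). Then |FJ| = |J − F| = 22.082.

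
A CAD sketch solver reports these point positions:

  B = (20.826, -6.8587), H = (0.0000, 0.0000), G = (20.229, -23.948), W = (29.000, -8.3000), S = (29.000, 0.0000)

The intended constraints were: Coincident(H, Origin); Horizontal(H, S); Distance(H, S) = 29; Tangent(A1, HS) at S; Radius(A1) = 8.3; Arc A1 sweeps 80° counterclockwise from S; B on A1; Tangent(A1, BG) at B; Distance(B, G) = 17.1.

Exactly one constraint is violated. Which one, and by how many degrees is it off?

Tangent(A1, BG) at B — off by 8.00°.

H = (0.00, 0.00) ✓; H.y = 0.00, S.y = 0.00 ✓; |HS| = 29.00 ✓; ∠(WS, SH) = 90.00° ✓; |WS| = 8.300 ✓; bearing(W→B) − bearing(W→S) = 80.00° ✓; |WB| = 8.300 ✓; ∠(WB, BG) = 82.00° ✗; |BG| = 17.10 ✓.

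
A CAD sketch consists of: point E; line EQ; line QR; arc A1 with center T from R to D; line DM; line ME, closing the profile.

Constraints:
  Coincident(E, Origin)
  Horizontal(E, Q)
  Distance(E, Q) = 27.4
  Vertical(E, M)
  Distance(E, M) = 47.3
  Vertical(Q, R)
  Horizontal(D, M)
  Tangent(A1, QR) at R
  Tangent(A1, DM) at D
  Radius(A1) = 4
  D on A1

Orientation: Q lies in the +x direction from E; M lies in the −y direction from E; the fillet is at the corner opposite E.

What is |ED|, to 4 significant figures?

52.77

E is at the origin; E and Q share the same y with |EQ| = 27.4 and Q on the +x side, so Q = (27.40, 0.000). EM is vertical with |EM| = 47.3 and M on the −y side, so M = (0.000, -47.30). The virtual corner opposite E is at (27.40, -47.30). Tangency of A1 to QR means the radius TR is perpendicular to QR and since A1 is tangent to DM there, TD ⟂ DM, with radius 4.0, so the center T sits 4.0 in from both sides at T = (23.40, -43.30). That places the tangent points at R = (27.40, -43.30) on QR and D = (23.40, -47.30) on DM. Then |ED| = |D − E| = 52.77.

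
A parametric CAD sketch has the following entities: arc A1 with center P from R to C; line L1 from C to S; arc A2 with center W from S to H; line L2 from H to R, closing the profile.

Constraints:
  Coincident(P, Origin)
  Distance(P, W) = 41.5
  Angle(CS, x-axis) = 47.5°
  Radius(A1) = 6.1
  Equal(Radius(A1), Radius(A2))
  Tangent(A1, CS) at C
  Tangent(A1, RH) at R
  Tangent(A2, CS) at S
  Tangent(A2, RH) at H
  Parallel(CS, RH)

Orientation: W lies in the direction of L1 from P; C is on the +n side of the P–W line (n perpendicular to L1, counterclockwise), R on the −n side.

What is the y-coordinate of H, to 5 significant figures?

26.476

The slot axis is L1's direction at 47.5°, so u = (cos 47.5°, sin 47.5°) = (0.67559, 0.73728) and n = (−sin 47.5°, cos 47.5°) = (-0.73728, 0.67559). P is at the origin and W lies 41.5 along u from P, so W = 41.5·u = (28.037, 30.597). Tangency of A1 to both parallel lines with radius 6.1 puts C and R at P ± 6.1·n: C = (-4.4974, 4.1211), R = (4.4974, -4.1211). Equal radii place S and H the same way about W: S = W + 6.1·n = (23.540, 34.718), H = W − 6.1·n = (32.534, 26.476). So H.y = 26.476.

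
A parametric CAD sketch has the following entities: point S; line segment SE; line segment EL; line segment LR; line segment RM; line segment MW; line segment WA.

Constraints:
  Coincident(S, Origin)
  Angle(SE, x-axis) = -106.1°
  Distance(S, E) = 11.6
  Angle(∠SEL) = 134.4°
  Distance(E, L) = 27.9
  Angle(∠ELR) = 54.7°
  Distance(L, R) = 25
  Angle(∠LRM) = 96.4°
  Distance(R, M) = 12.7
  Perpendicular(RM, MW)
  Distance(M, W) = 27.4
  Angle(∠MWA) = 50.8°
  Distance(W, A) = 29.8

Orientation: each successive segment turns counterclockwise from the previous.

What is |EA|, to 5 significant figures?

32.154

S is at the origin; SE runs at -106.1° with length 11.6, so E = (-3.2168, -11.145). ∠SEL = 134.4° gives EL at -60.500° from the x-axis; with |EL| = 27.9, L = (10.522, -35.428). ∠ELR = 54.7° gives LR at 64.800° from the x-axis; with |LR| = 25.0, R = (21.166, -12.807). ∠LRM = 96.4° gives RM at 148.40° from the x-axis; with |RM| = 12.7, M = (10.349, -6.1527). The perpendicularity gives MW at right angles to RM, so MW runs at -121.60°; with |MW| = 27.4, W = (-4.0079, -29.490). ∠MWA = 50.8° gives WA at 7.6000° from the x-axis; with |WA| = 29.8, A = (25.530, -25.549). Then |EA| = |A − E| = 32.154.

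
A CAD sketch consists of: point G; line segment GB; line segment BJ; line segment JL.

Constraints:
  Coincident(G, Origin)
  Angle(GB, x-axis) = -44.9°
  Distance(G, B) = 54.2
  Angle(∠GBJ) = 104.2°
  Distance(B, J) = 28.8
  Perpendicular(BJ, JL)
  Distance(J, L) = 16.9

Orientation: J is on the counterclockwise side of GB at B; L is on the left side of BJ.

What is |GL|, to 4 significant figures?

55.16

G is at the origin; GB runs at -44.9° with length 54.2, so B = 54.2·(cos -44.9°, sin -44.9°) = (38.39, -38.26). ∠GBJ = 104.2°, so BJ runs at -44.9° + (180° − 104.2°) = 30.90° from the x-axis; with |BJ| = 28.8, J = B + 28.8·(cos 30.90°, sin 30.90°) = (63.10, -23.47). BJ ⟂ JL; with |JL| = 16.9 on the left of BJ, L = J + 16.9·(-0.5135, 0.8581) = (54.43, -8.967). Then |GL| = |L − G| = 55.16.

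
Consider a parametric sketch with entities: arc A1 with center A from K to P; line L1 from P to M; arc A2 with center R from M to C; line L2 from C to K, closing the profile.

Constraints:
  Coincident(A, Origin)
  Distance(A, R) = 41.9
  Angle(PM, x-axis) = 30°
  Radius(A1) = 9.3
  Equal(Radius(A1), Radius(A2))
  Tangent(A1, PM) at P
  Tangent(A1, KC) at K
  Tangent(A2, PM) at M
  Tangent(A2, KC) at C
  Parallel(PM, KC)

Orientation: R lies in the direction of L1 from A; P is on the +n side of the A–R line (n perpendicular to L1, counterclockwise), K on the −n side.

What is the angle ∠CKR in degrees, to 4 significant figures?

12.51°

The slot axis is L1's direction at 30.0°, so u = (cos 30.0°, sin 30.0°) = (0.8660, 0.5000) and n = (−sin 30.0°, cos 30.0°) = (-0.5000, 0.8660). A is at the origin and R lies 41.9 along u from A, so R = 41.9·u = (36.29, 20.95). Tangency of A1 to both parallel lines with radius 9.3 puts P and K at A ± 9.3·n: P = (-4.650, 8.054), K = (4.650, -8.054). Equal radii place M and C the same way about R: M = R + 9.3·n = (31.64, 29.00), C = R − 9.3·n = (40.94, 12.90). Then cos ∠CKR = KC·KR / (|KC||KR|), giving 12.51°.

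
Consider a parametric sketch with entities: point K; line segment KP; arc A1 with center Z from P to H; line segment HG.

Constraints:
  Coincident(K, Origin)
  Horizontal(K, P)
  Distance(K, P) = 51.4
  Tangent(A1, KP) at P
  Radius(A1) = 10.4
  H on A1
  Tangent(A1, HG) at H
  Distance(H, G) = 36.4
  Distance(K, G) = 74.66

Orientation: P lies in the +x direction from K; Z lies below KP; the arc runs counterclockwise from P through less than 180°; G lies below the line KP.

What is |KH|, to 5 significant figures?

44.507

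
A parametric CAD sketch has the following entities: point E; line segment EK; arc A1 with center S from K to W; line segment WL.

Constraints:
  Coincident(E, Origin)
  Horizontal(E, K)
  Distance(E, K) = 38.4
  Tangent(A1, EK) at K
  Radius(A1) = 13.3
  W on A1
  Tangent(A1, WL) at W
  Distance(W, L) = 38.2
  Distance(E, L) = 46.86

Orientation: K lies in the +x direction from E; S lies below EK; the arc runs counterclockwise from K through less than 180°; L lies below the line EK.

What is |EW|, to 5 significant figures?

27.338

Checks: |SW| = 13.30 ✓; ∠(SW, WL) = 90.00° ✓; |WL| = 38.20 ✓; |EL| = 46.86 ✓.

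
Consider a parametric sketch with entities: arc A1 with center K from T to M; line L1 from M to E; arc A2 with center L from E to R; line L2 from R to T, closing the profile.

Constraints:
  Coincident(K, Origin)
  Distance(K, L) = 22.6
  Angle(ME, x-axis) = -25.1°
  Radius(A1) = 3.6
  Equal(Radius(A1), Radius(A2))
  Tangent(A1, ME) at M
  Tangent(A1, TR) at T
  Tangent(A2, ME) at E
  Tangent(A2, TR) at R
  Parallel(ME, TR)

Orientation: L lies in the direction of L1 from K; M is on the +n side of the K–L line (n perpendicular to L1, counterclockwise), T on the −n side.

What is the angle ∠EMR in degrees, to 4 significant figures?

17.67°

Tangency of A1 to both parallel lines with radius 3.6 puts M and T at K ± 3.6·n: M = (1.527, 3.260), T = (-1.527, -3.260). Equal radii place E and R the same way about L: E = L + 3.6·n = (21.99, -6.327), R = L − 3.6·n = (18.94, -12.85). Then cos ∠EMR = ME·MR / (|ME||MR|), giving 17.67°.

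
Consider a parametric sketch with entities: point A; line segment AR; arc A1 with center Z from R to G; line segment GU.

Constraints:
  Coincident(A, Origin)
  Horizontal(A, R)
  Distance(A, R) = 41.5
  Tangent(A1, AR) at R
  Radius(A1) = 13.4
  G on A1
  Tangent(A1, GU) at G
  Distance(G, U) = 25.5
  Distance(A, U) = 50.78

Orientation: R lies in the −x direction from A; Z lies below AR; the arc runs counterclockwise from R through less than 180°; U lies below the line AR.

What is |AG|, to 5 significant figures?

55.506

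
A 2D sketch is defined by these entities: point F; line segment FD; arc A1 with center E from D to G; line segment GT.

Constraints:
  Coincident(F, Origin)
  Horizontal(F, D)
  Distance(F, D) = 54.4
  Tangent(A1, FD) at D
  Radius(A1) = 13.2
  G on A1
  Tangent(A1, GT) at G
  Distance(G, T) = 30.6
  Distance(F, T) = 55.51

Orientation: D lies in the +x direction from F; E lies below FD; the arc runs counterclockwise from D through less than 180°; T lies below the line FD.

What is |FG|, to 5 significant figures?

42.849

Checks: ∠(ED, DF) = 90.00° ✓; |EG| = 13.20 ✓; ∠(EG, GT) = 90.00° ✓; |GT| = 30.60 ✓; |FT| = 55.51 ✓.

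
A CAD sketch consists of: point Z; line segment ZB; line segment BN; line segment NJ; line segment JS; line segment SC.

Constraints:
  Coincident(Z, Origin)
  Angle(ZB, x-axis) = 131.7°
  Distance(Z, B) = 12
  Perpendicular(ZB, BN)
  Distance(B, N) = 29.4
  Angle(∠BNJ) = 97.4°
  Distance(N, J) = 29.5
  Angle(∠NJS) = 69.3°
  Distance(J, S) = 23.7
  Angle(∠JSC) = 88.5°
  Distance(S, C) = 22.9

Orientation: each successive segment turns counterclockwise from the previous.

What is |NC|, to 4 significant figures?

13.52

Z is at the origin; ZB runs at 131.7° with length 12.0, so B = (-7.983, 8.960). The perpendicularity gives BN at right angles to ZB, so BN runs at -138.3°; with |BN| = 29.4, N = (-29.93, -10.60). ∠BNJ = 97.4° gives NJ at -55.70° from the x-axis; with |NJ| = 29.5, J = (-13.31, -34.97). ∠NJS = 69.3° gives JS at 55.00° from the x-axis; with |JS| = 23.7, S = (0.2839, -15.55). ∠JSC = 88.5° gives SC at 146.5° from the x-axis; with |SC| = 22.9, C = (-18.81, -2.915). Then |NC| = |C − N| = 13.52.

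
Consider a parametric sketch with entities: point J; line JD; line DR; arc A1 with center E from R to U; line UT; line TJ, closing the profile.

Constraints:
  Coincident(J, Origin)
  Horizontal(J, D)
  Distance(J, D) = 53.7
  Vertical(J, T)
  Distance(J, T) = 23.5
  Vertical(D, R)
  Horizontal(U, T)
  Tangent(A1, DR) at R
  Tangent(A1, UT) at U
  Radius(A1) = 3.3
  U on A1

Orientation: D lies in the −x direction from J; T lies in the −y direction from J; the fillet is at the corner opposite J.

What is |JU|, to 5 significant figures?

55.609

J is at the origin; J and D share the same y with |JD| = 53.7 and D on the −x side, so D = (-53.700, 0.0000). JT is vertical with |JT| = 23.5 and T on the −y side, so T = (0.0000, -23.500). The virtual corner opposite J is at (-53.700, -23.500). Tangency of A1 to DR means the radius ER is perpendicular to DR and A1 meets UT tangentially, so EU is at right angles to UT, with radius 3.3, so the center E sits 3.3 in from both sides at E = (-50.400, -20.200). That places the tangent points at R = (-53.700, -20.200) on DR and U = (-50.400, -23.500) on UT. Then |JU| = |U − J| = 55.609.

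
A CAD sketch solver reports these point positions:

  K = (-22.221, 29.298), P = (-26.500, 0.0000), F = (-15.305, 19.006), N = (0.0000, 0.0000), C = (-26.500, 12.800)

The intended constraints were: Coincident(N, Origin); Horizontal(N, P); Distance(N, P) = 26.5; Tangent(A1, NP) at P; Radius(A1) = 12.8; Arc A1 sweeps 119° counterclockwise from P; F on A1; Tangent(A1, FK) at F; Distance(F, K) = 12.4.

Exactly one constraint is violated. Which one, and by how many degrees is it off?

Tangent(A1, FK) at F — off by 4.90°.

N = (0.00, 0.00) ✓; N.y = 0.00, P.y = 0.00 ✓; |NP| = 26.50 ✓; ∠(CP, PN) = 90.00° ✓; |CP| = 12.80 ✓; bearing(C→F) − bearing(C→P) = 119.0° ✓; |CF| = 12.80 ✓; ∠(CF, FK) = 85.10° ✗; |FK| = 12.40 ✓.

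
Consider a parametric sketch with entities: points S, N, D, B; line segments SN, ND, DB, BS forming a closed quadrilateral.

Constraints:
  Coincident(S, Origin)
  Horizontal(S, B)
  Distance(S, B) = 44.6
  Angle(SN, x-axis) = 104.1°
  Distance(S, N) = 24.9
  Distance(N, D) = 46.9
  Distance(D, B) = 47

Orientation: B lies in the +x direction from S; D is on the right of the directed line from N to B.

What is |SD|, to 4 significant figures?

22.07

S is at the origin; S and B share the same y with |SB| = 44.6 and B in +x, so B = (44.6, 0). SN runs at 104.1° with |SN| = 24.9, so N = (-6.066, 24.15). D is determined by |ND| = 46.9 and |DB| = 47.0 together: it lies at the intersection of circle(N, 46.9) and circle(B, 47.0). With |NB| = 56.13, the foot of the radical line on NB is 27.98 from N and the perpendicular offset is √(46.9² − 27.98²) = 37.64. Taking the right-of-NB solution: D = (2.996, -21.87).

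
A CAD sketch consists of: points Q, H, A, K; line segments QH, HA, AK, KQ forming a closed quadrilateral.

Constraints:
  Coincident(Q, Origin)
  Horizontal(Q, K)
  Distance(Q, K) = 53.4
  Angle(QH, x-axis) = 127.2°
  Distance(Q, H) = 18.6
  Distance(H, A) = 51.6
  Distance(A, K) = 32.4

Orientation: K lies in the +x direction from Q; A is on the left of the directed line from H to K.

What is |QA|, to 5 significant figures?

47.996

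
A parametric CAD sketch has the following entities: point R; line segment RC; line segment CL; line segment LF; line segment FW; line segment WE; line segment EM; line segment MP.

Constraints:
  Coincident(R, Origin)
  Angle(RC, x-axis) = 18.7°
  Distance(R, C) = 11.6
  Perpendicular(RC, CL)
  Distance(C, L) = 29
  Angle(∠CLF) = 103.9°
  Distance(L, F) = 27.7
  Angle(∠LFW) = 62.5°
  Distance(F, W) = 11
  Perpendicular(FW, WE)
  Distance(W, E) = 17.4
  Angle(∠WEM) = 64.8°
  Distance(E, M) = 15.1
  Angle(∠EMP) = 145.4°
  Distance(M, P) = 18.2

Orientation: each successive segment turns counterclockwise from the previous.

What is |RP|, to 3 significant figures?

51.3

R is at the origin; RC runs at 18.7° with length 11.6, so C = (11.0, 3.72). The perpendicularity gives CL at right angles to RC, so CL runs at 109°; with |CL| = 29.0, L = (1.69, 31.2). ∠CLF = 103.9° gives LF at -175° from the x-axis; with |LF| = 27.7, F = (-25.9, 28.9). ∠LFW = 62.5° gives FW at -57.7° from the x-axis; with |FW| = 11.0, W = (-20.0, 19.6). The perpendicularity gives WE at right angles to FW, so WE runs at 32.3°; with |WE| = 17.4, E = (-5.33, 28.9). ∠WEM = 64.8° gives EM at 147° from the x-axis; with |EM| = 15.1, M = (-18.1, 37.0). ∠EMP = 145.4° gives MP at -178° from the x-axis; with |MP| = 18.2, P = (-36.3, 36.3). Then |RP| = |P − R| = 51.3.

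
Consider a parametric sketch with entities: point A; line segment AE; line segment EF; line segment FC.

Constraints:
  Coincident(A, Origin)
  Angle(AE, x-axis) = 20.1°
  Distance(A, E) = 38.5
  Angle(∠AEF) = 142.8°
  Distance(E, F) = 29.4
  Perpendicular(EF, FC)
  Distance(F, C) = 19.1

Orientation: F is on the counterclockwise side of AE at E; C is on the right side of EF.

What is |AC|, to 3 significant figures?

73.5

∠AEF = 142.8°, so EF runs at 20.1° + (180° − 142.8°) = 57.3° from the x-axis; with |EF| = 29.4, F = E + 29.4·(cos 57.3°, sin 57.3°) = (52.0, 38.0). EF ⟂ FC; with |FC| = 19.1 on the right of EF, C = F + 19.1·(0.842, -0.540) = (68.1, 27.7). Then |AC| = |C − A| = 73.5.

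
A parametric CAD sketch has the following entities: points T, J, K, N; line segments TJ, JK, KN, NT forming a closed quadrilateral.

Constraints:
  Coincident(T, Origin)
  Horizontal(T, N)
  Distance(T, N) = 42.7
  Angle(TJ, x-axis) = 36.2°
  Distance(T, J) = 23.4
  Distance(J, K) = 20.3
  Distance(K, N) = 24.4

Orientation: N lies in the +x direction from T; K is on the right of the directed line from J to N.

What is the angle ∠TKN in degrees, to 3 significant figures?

146°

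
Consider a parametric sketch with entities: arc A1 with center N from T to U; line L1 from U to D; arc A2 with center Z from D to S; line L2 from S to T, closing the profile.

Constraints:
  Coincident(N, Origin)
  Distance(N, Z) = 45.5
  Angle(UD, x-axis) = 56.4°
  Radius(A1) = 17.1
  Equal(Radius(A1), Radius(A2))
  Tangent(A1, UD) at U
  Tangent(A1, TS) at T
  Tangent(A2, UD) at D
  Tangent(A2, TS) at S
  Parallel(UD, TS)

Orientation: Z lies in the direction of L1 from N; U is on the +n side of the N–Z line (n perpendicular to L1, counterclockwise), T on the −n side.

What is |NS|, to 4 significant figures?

48.61

The slot axis is L1's direction at 56.4°, so u = (cos 56.4°, sin 56.4°) = (0.5534, 0.8329) and n = (−sin 56.4°, cos 56.4°) = (-0.8329, 0.5534). N is at the origin and Z lies 45.5 along u from N, so Z = 45.5·u = (25.18, 37.90). Tangency of A1 to both parallel lines with radius 17.1 puts U and T at N ± 17.1·n: U = (-14.24, 9.463), T = (14.24, -9.463). Equal radii place D and S the same way about Z: D = Z + 17.1·n = (10.94, 47.36), S = Z − 17.1·n = (39.42, 28.43). Then |NS| = |S − N| = 48.61.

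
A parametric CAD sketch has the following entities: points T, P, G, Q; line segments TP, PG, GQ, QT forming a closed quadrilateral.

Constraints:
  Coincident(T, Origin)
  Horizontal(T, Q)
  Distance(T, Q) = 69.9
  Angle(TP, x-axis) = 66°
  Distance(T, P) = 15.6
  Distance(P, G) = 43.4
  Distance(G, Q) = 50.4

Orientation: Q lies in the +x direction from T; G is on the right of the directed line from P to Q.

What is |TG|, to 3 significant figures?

35.6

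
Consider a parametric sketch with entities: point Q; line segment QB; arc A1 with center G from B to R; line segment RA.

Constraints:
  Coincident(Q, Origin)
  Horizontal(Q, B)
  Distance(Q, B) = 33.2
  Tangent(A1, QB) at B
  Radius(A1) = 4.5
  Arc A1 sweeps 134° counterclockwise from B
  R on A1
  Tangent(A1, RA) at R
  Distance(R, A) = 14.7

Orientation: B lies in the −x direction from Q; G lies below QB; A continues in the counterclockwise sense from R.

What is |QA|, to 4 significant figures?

31.92

Q is at the origin; Q and B share the same y with |QB| = 33.2 and B on the −x side, so B = (-33.20, 0.000). Since A1 is tangent to QB there, GB ⟂ QB, so G = B + (0, -4.5) = (-33.20, -4.500). On A1, B sits at bearing 90° from G; a 134° counterclockwise sweep puts R at bearing 224°, so R = G + 4.5·(cos 224°, sin 224°) = (-36.44, -7.626). Tangency of A1 to RA means the radius GR is perpendicular to RA, so RA runs along (−sin 224°, cos 224°); with |RA| = 14.7, A = (-26.23, -18.20). Then |QA| = |A − Q| = 31.92.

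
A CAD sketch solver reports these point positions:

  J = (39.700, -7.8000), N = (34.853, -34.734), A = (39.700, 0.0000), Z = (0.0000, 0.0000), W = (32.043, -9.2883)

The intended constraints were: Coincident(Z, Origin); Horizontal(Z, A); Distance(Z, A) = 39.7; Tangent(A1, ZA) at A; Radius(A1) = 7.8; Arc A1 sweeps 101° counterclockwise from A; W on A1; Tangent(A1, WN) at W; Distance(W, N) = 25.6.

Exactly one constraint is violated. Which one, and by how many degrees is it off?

Tangent(A1, WN) at W — off by 4.70°.

Z = (0.00, 0.00) ✓; Z.y = 0.00, A.y = 0.00 ✓; |ZA| = 39.70 ✓; ∠(JA, AZ) = 90.00° ✓; |JA| = 7.800 ✓; bearing(J→W) − bearing(J→A) = 101.0° ✓; |JW| = 7.800 ✓; ∠(JW, WN) = 94.70° ✗; |WN| = 25.60 ✓.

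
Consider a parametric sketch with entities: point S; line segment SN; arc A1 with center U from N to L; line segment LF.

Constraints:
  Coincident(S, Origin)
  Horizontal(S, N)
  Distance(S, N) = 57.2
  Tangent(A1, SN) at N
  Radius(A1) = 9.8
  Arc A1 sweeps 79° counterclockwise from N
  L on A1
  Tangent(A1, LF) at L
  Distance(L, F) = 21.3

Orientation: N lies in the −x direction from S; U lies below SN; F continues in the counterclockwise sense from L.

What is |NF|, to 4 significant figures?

31.92

On A1, N sits at bearing 90° from U; a 79° counterclockwise sweep puts L at bearing 169°, so L = U + 9.8·(cos 169°, sin 169°) = (-66.82, -7.930). Since A1 is tangent to LF there, UL ⟂ LF, so LF runs along (−sin 169°, cos 169°); with |LF| = 21.3, F = (-70.88, -28.84). Then |NF| = |F − N| = 31.92.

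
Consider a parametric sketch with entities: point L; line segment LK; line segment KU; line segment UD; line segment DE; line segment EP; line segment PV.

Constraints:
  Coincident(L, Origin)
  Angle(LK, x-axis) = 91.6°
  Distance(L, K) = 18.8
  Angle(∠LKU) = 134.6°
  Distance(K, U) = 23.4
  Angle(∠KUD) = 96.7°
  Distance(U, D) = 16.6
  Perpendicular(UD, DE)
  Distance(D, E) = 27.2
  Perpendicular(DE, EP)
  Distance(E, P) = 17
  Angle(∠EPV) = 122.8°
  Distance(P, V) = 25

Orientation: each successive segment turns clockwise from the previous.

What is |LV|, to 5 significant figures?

39.167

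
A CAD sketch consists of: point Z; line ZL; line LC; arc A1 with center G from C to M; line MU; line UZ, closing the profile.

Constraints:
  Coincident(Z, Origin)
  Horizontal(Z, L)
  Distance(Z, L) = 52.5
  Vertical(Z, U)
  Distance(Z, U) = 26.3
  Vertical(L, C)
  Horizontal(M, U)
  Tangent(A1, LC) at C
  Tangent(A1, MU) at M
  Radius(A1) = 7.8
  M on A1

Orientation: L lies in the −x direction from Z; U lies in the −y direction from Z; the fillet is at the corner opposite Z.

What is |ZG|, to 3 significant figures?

48.4

Z is at the origin; Z and L share the same y with |ZL| = 52.5 and L on the −x side, so L = (-52.5, 0.00). Z and U share the same x with |ZU| = 26.3 and U on the −y side, so U = (0.00, -26.3). The virtual corner opposite Z is at (-52.5, -26.3). The tangent condition forces GC to be normal to LC and the tangent condition forces GM to be normal to MU, with radius 7.8, so the center G sits 7.8 in from both sides at G = (-44.7, -18.5). Then |ZG| = |G − Z| = 48.4.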